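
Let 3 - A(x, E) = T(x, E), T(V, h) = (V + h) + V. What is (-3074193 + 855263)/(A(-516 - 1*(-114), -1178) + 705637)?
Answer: -1109465/353811 ≈ -3.1358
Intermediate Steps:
T(V, h) = h + 2*V
A(x, E) = 3 - E - 2*x (A(x, E) = 3 - (E + 2*x) = 3 + (-E - 2*x) = 3 - E - 2*x)
(-3074193 + 855263)/(A(-516 - 1*(-114), -1178) + 705637) = (-3074193 + 855263)/((3 - 1*(-1178) - 2*(-516 - 1*(-114))) + 705637) = -2218930/((3 + 1178 - 2*(-516 + 114)) + 705637) = -2218930/((3 + 1178 - 2*(-402)) + 705637) = -2218930/((3 + 1178 + 804) + 705637) = -2218930/(1985 + 705637) = -2218930/707622 = -2218930*1/707622 = -1109465/353811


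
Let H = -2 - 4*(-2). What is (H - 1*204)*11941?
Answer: -2364318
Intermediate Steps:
H = 6 (H = -2 + 8 = 6)
(H - 1*204)*11941 = (6 - 1*204)*11941 = (6 - 204)*11941 = -198*11941 = -2364318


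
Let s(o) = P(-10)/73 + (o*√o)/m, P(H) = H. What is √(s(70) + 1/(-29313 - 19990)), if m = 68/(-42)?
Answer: √(-512898812738273 - 161855951414131695*√70)/61185023 ≈ 19.023*I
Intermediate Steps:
m = -34/21 (m = 68*(-1/42) = -34/21 ≈ -1.6190)
s(o) = -10/73 - 21*o^(3/2)/34 (s(o) = -10/73 + (o*√o)/(-34/21) = -10*1/73 + o^(3/2)*(-21/34) = -10/73 - 21*o^(3/2)/34)
√(s(70) + 1/(-29313 - 19990)) = √((-10/73 - 735*√70/17) + 1/(-29313 - 19990)) = √((-10/73 - 735*√70/17) + 1/(-49303)) = √((-10/73 - 735*√70/17) - 1/49303) = √(-493103/3599119 - 735*√70/17)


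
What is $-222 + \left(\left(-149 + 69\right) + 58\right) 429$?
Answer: $-9660$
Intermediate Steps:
$-222 + \left(\left(-149 + 69\right) + 58\right) 429 = -222 + \left(-80 + 58\right) 429 = -222 - 9438 = -9660$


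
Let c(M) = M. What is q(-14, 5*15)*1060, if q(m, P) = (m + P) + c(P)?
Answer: 144160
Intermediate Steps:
q(m, P) = m + 2*P (q(m, P) = (m + P) + P = (P + m) + P = m + 2*P)
q(-14, 5*15)*1060 = (-14 + 2*(5*15))*1060 = (-14 + 2*75)*1060 = (-14 + 150)*1060 = 136*1060 = 144160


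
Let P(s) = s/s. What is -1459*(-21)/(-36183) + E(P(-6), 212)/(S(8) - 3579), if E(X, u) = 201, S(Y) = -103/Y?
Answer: -44694949/49510405 ≈ -0.90274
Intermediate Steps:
P(s) = 1
-1459*(-21)/(-36183) + E(P(-6), 212)/(S(8) - 3579) = -1459*(-21)/(-36183) + 201/(-103/8 - 3579) = 30639*(-1/36183) + 201/(-103*1/8 - 3579) = -1459/1723 + 201/(-103/8 - 3579) = -1459/1723 + 201/(-28735/8) = -1459/1723 + 201*(-8/28735) = -1459/1723 - 1608/28735 = -44694949/49510405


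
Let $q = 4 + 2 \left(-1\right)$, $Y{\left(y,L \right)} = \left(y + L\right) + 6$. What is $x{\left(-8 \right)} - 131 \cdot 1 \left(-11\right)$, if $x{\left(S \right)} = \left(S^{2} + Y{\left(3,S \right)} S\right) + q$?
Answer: $1499$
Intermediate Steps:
$Y{\left(y,L \right)} = 6 + L + y$ ($Y{\left(y,L \right)} = \left(L + y\right) + 6 = 6 + L + y$)
$q = 2$ ($q = 4 - 2 = 2$)
$x{\left(S \right)} = 2 + S^{2} + S \left(9 + S\right)$ ($x{\left(S \right)} = \left(S^{2} + \left(6 + S + 3\right) S\right) + 2 = \left(S^{2} + \left(9 + S\right) S\right) + 2 = \left(S^{2} + S \left(9 + S\right)\right) + 2 = 2 + S^{2} + S \left(9 + S\right)$)
$x{\left(-8 \right)} - 131 \cdot 1 \left(-11\right) = \left(2 + \left(-8\right)^{2} - 8 \left(9 - 8\right)\right) - 131 \cdot 1 \left(-11\right) = \left(2 + 64 - 8\right) - -1441 = \left(2 + 64 - 8\right) + 1441 = 58 + 1441 = 1499$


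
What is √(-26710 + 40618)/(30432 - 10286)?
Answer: √3477/10073 ≈ 0.0058539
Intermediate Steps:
√(-26710 + 40618)/(30432 - 10286) = √13908/20146 = (2*√3477)*(1/20146) = √3477/10073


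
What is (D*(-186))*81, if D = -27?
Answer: 406782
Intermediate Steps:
(D*(-186))*81 = -27*(-186)*81 = 5022*81 = 406782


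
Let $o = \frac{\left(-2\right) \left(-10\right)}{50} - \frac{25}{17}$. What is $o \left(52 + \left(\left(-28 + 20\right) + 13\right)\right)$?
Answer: $- \frac{5187}{85} \approx -61.024$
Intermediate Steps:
$o = - \frac{91}{85}$ ($o = 20 \cdot \frac{1}{50} - \frac{25}{17} = \frac{2}{5} - \frac{25}{17} = - \frac{91}{85} \approx -1.0706$)
$o \left(52 + \left(\left(-28 + 20\right) + 13\right)\right) = - \frac{91 \left(52 + \left(\left(-28 + 20\right) + 13\right)\right)}{85} = - \frac{91 \left(52 + \left(-8 + 13\right)\right)}{85} = - \frac{91 \left(52 + 5\right)}{85} = \left(- \frac{91}{85}\right) 57 = - \frac{5187}{85}$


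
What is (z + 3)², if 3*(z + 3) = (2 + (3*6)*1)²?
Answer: 160000/9 ≈ 17778.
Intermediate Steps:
z = 391/3 (z = -3 + (2 + (3*6)*1)²/3 = -3 + (2 + 18*1)²/3 = -3 + (2 + 18)²/3 = -3 + (⅓)*20² = -3 + (⅓)*400 = -3 + 400/3 = 391/3 ≈ 130.33)
(z + 3)² = (391/3 + 3)² = (400/3)² = 160000/9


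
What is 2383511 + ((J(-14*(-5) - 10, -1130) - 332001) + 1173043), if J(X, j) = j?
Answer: 3223423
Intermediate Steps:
2383511 + ((J(-14*(-5) - 10, -1130) - 332001) + 1173043) = 2383511 + ((-1130 - 332001) + 1173043) = 2383511 + (-333131 + 1173043) = 2383511 + 839912 = 3223423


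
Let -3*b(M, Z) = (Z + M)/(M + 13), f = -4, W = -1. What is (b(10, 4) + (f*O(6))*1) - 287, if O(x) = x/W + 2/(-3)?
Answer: -17977/69 ≈ -260.54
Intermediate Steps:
O(x) = -2/3 - x (O(x) = x/(-1) + 2/(-3) = x*(-1) + 2*(-1/3) = -x - 2/3 = -2/3 - x)
b(M, Z) = -(M + Z)/(3*(13 + M)) (b(M, Z) = -(Z + M)/(3*(M + 13)) = -(M + Z)/(3*(13 + M)))
(b(10, 4) + (f*O(6))*1) - 287 = ((-1*10 - 1*4)/(3*(13 + 10)) - 4*(-2/3 - 1*6)*1) - 287 = ((1/3)*(-10 - 4)/23 - 4*(-2/3 - 6)*1) - 287 = ((1/3)*(1/23)*(-14) - 4*(-20/3)*1) - 287 = (-14/69 + (80/3)*1) - 287 = (-14/69 + 80/3) - 287 = 1826/69 - 287 = -17977/69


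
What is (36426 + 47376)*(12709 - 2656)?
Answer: 842461506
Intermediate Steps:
(36426 + 47376)*(12709 - 2656) = 83802*10053 = 842461506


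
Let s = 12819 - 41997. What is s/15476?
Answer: -14589/7738 ≈ -1.8854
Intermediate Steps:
s = -29178
s/15476 = -29178/15476 = -29178*1/15476 = -14589/7738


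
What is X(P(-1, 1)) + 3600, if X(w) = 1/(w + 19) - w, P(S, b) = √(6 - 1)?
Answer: 1281619/356 - 357*√5/356 ≈ 3597.8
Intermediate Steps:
P(S, b) = √5
X(w) = 1/(19 + w) - w
X(P(-1, 1)) + 3600 = (1 - (√5)² - 19*√5)/(19 + √5) + 3600 = (1 - 1*5 - 19*√5)/(19 + √5) + 3600 = (1 - 5 - 19*√5)/(19 + √5) + 3600 = (-4 - 19*√5)/(19 + √5) + 3600 = 3600 + (-4 - 19*√5)/(19 + √5)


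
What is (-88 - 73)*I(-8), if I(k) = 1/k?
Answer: 161/8 ≈ 20.125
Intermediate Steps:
(-88 - 73)*I(-8) = (-88 - 73)/(-8) = -161*(-1/8) = 161/8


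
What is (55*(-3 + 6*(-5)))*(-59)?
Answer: 107085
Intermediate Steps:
(55*(-3 + 6*(-5)))*(-59) = (55*(-3 - 30))*(-59) = (55*(-33))*(-59) = -1815*(-59) = 107085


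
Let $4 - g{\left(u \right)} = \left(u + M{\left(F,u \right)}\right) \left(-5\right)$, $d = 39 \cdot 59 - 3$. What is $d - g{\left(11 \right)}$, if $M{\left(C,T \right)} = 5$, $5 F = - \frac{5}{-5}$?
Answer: $2214$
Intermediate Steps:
$F = \frac{1}{5}$ ($F = \frac{\left(-5\right) \frac{1}{-5}}{5} = \frac{\left(-5\right) \left(- \frac{1}{5}\right)}{5} = \frac{1}{5} \cdot 1 = \frac{1}{5} \approx 0.2$)
$d = 2298$ ($d = 2301 - 3 = 2298$)
$g{\left(u \right)} = 29 + 5 u$ ($g{\left(u \right)} = 4 - \left(u + 5\right) \left(-5\right) = 4 - \left(5 + u\right) \left(-5\right) = 4 - \left(-25 - 5 u\right) = 4 + \left(25 + 5 u\right) = 29 + 5 u$)
$d - g{\left(11 \right)} = 2298 - \left(29 + 5 \cdot 11\right) = 2298 - \left(29 + 55\right) = 2298 - 84 = 2214$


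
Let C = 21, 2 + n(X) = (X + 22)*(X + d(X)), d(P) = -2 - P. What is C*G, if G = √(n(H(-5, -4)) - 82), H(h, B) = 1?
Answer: 21*I*√130 ≈ 239.44*I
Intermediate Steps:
n(X) = -46 - 2*X (n(X) = -2 + (X + 22)*(X + (-2 - X)) = -2 + (22 + X)*(-2) = -2 + (-44 - 2*X) = -46 - 2*X)
G = I*√130 (G = √((-46 - 2*1) - 82) = √((-46 - 2) - 82) = √(-48 - 82) = √(-130) = I*√130 ≈ 11.402*I)
C*G = 21*(I*√130) = 21*I*√130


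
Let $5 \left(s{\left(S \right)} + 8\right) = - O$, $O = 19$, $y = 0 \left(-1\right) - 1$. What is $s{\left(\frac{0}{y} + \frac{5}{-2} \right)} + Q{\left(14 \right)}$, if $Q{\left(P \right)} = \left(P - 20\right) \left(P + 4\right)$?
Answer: $- \frac{599}{5} \approx -119.8$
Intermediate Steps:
$y = -1$ ($y = 0 - 1 = -1$)
$s{\left(S \right)} = - \frac{59}{5}$ ($s{\left(S \right)} = -8 + \frac{\left(-1\right) 19}{5} = -8 + \frac{1}{5} \left(-19\right) = -8 - \frac{19}{5} = - \frac{59}{5}$)
$Q{\left(P \right)} = \left(-20 + P\right) \left(4 + P\right)$
$s{\left(\frac{0}{y} + \frac{5}{-2} \right)} + Q{\left(14 \right)} = - \frac{59}{5} - \left(304 - 196\right) = - \frac{59}{5} - 108 = - \frac{599}{5}$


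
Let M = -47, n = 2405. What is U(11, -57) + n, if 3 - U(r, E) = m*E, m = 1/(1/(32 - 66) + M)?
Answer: 1282818/533 ≈ 2406.8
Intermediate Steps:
m = -34/1599 (m = 1/(1/(32 - 66) - 47) = 1/(1/(-34) - 47) = 1/(-1/34 - 47) = 1/(-1599/34) = -34/1599 ≈ -0.021263)
U(r, E) = 3 + 34*E/1599 (U(r, E) = 3 - (-34)*E/1599 = 3 + 34*E/1599)
U(11, -57) + n = (3 + (34/1599)*(-57)) + 2405 = (3 - 646/533) + 2405 = 953/533 + 2405 = 1282818/533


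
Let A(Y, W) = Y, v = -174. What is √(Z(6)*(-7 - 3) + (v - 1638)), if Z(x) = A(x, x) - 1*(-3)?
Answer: I*√1902 ≈ 43.612*I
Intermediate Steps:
Z(x) = 3 + x (Z(x) = x - 1*(-3) = x + 3 = 3 + x)
√(Z(6)*(-7 - 3) + (v - 1638)) = √((3 + 6)*(-7 - 3) + (-174 - 1638)) = √(9*(-10) - 1812) = √(-90 - 1812) = √(-1902) = I*√1902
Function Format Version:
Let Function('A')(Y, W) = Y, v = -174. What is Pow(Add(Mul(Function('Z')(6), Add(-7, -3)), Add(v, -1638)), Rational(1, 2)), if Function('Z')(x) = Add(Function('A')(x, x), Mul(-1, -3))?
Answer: Mul(I, Pow(1902, Rational(1, 2))) ≈ Mul(43.612, I)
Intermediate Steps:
Function('Z')(x) = Add(3, x) (Function('Z')(x) = Add(x, Mul(-1, -3)) = Add(x, 3) = Add(3, x))
Pow(Add(Mul(Function('Z')(6), Add(-7, -3)), Add(v, -1638)), Rational(1, 2)) = Pow(Add(Mul(Add(3, 6), Add(-7, -3)), Add(-174, -1638)), Rational(1, 2)) = Pow(Add(Mul(9, -10), -1812), Rational(1, 2)) = Pow(Add(-90, -1812), Rational(1, 2)) = Pow(-1902, Rational(1, 2)) = Mul(I, Pow(1902, Rational(1, 2)))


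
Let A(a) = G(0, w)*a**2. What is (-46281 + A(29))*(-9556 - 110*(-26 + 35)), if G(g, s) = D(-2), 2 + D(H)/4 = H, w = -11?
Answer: 629986402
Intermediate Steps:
D(H) = -8 + 4*H
G(g, s) = -16 (G(g, s) = -8 + 4*(-2) = -8 - 8 = -16)
A(a) = -16*a**2
(-46281 + A(29))*(-9556 - 110*(-26 + 35)) = (-46281 - 16*29**2)*(-9556 - 110*(-26 + 35)) = (-46281 - 16*841)*(-9556 - 110*9) = (-46281 - 13456)*(-9556 - 990) = -59737*(-10546) = 629986402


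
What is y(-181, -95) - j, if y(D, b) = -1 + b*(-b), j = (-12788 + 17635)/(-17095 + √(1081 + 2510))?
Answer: -2637634167819/292235434 + 14541*√399/292235434 ≈ -9025.7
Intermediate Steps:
j = 4847/(-17095 + 3*√399) (j = 4847/(-17095 + √3591) = 4847/(-17095 + 3*√399) ≈ -0.28453)
y(D, b) = -1 - b²
y(-181, -95) - j = (-1 - 1*(-95)²) - (-82859465/292235434 - 14541*√399/292235434) = (-1 - 1*9025) + (82859465/292235434 + 14541*√399/292235434) = (-1 - 9025) + (82859465/292235434 + 14541*√399/292235434) = -9026 + (82859465/292235434 + 14541*√399/292235434) = -2637634167819/292235434 + 14541*√399/292235434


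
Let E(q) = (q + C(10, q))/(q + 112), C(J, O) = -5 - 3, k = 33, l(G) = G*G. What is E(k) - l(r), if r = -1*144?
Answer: -601339/29 ≈ -20736.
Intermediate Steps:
r = -144
l(G) = G²
C(J, O) = -8
E(q) = (-8 + q)/(112 + q) (E(q) = (q - 8)/(q + 112) = (-8 + q)/(112 + q))
E(k) - l(r) = (-8 + 33)/(112 + 33) - 1*(-144)² = 25/145 - 1*20736 = (1/145)*25 - 20736 = 5/29 - 20736 = -601339/29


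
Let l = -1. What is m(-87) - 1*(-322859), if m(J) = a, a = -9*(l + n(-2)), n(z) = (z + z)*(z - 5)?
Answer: 322616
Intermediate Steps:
n(z) = 2*z*(-5 + z) (n(z) = (2*z)*(-5 + z) = 2*z*(-5 + z))
a = -243 (a = -9*(-1 + 2*(-2)*(-5 - 2)) = -9*(-1 + 2*(-2)*(-7)) = -9*(-1 + 28) = -9*27 = -243)
m(J) = -243
m(-87) - 1*(-322859) = -243 - 1*(-322859) = -243 + 322859 = 322616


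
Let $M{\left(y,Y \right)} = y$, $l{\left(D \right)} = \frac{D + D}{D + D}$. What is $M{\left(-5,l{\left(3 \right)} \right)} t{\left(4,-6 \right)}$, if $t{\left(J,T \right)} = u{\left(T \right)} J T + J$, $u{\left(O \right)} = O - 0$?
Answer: $-740$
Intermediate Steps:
$l{\left(D \right)} = 1$ ($l{\left(D \right)} = \frac{2 D}{2 D} = 2 D \frac{1}{2 D} = 1$)
$u{\left(O \right)} = O$ ($u{\left(O \right)} = O + 0 = O$)
$t{\left(J,T \right)} = J + J T^{2}$ ($t{\left(J,T \right)} = T J T + J = J T T + J = J T^{2} + J = J + J T^{2}$)
$M{\left(-5,l{\left(3 \right)} \right)} t{\left(4,-6 \right)} = - 5 \cdot 4 \left(1 + \left(-6\right)^{2}\right) = - 5 \cdot 4 \left(1 + 36\right) = - 5 \cdot 4 \cdot 37 = \left(-5\right) 148 = -740$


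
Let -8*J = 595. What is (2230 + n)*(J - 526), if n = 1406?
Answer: -4365927/2 ≈ -2.1830e+6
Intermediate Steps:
J = -595/8 (J = -⅛*595 = -595/8 ≈ -74.375)
(2230 + n)*(J - 526) = (2230 + 1406)*(-595/8 - 526) = 3636*(-4803/8) = -4365927/2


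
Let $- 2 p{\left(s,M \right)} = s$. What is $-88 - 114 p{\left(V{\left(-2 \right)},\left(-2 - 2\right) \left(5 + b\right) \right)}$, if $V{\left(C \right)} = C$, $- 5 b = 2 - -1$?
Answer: $-202$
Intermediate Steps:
$b = - \frac{3}{5}$ ($b = - \frac{2 - -1}{5} = - \frac{2 + 1}{5} = \left(- \frac{1}{5}\right) 3 = - \frac{3}{5} \approx -0.6$)
$p{\left(s,M \right)} = - \frac{s}{2}$
$-88 - 114 p{\left(V{\left(-2 \right)},\left(-2 - 2\right) \left(5 + b\right) \right)} = -88 - 114 \left(\left(- \frac{1}{2}\right) \left(-2\right)\right) = -88 - 114 = -202$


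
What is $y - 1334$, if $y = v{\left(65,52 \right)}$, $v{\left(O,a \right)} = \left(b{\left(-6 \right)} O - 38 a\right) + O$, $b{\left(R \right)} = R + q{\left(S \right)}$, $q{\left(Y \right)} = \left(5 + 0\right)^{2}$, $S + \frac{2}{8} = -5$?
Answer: $-2010$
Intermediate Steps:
$S = - \frac{21}{4}$ ($S = - \frac{1}{4} - 5 = - \frac{21}{4} \approx -5.25$)
$q{\left(Y \right)} = 25$ ($q{\left(Y \right)} = 5^{2} = 25$)
$b{\left(R \right)} = 25 + R$ ($b{\left(R \right)} = R + 25 = 25 + R$)
$v{\left(O,a \right)} = - 38 a + 20 O$ ($v{\left(O,a \right)} = \left(\left(25 - 6\right) O - 38 a\right) + O = \left(19 O - 38 a\right) + O = \left(- 38 a + 19 O\right) + O = - 38 a + 20 O$)
$y = -676$ ($y = \left(-38\right) 52 + 20 \cdot 65 = -1976 + 1300 = -676$)
$y - 1334 = -676 - 1334 = -2010$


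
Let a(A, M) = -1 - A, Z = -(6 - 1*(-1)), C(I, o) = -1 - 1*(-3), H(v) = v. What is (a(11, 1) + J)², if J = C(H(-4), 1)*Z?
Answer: 676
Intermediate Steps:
C(I, o) = 2 (C(I, o) = -1 + 3 = 2)
Z = -7 (Z = -(6 + 1) = -1*7 = -7)
J = -14 (J = 2*(-7) = -14)
(a(11, 1) + J)² = ((-1 - 1*11) - 14)² = ((-1 - 11) - 14)² = (-12 - 14)² = (-26)² = 676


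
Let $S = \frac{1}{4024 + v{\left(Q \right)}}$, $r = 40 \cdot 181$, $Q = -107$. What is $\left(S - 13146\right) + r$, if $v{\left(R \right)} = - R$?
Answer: $- \frac{24397685}{4131} \approx -5906.0$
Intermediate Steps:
$r = 7240$
$S = \frac{1}{4131}$ ($S = \frac{1}{4024 - -107} = \frac{1}{4024 + 107} = \frac{1}{4131} \approx 0.00024207$)
$\left(S - 13146\right) + r = \left(\frac{1}{4131} - 13146\right) + 7240 = - \frac{54306125}{4131} + 7240 = - \frac{24397685}{4131}$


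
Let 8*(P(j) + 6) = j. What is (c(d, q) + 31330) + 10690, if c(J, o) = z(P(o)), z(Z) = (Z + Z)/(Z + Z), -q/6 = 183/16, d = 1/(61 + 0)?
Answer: 42021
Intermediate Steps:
d = 1/61 ≈ 0.016393
P(j) = -6 + j/8
q = -549/8 (q = -1098/16 = -6*183/16 = -549/8 ≈ -68.625)
z(Z) = 1 (z(Z) = (2*Z)/((2*Z)) = (2*Z)*(1/(2*Z)) = 1)
c(J, o) = 1
(c(d, q) + 31330) + 10690 = (1 + 31330) + 10690 = 31331 + 10690 = 42021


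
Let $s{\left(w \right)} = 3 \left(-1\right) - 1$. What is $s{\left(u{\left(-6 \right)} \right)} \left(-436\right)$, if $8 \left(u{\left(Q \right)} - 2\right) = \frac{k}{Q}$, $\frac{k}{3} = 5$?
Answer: $1744$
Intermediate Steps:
$k = 15$ ($k = 3 \cdot 5 = 15$)
$u{\left(Q \right)} = 2 + \frac{15}{8 Q}$ ($u{\left(Q \right)} = 2 + \frac{15 \frac{1}{Q}}{8} = 2 + \frac{15}{8 Q}$)
$s{\left(w \right)} = -4$ ($s{\left(w \right)} = -3 - 1 = -4$)
$s{\left(u{\left(-6 \right)} \right)} \left(-436\right) = \left(-4\right) \left(-436\right) = 1744$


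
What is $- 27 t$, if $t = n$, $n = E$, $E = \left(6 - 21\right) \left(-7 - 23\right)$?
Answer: $-12150$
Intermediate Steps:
$E = 450$ ($E = \left(-15\right) \left(-30\right) = 450$)
$n = 450$
$t = 450$
$- 27 t = \left(-27\right) 450 = -12150$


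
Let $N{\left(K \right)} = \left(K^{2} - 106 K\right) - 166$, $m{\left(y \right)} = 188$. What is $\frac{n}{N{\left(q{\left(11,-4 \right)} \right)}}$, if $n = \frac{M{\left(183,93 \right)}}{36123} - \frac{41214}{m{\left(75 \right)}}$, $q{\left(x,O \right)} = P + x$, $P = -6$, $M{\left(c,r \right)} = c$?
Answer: $\frac{248123153}{759474034} \approx 0.3267$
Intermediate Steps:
$q{\left(x,O \right)} = -6 + x$
$N{\left(K \right)} = -166 + K^{2} - 106 K$
$n = - \frac{248123153}{1131854}$ ($n = \frac{183}{36123} - \frac{41214}{188} = 183 \cdot \frac{1}{36123} - \frac{20607}{94} = \frac{61}{12041} - \frac{20607}{94} = - \frac{248123153}{1131854} \approx -219.22$)
$\frac{n}{N{\left(q{\left(11,-4 \right)} \right)}} = - \frac{248123153}{1131854 \left(-166 + \left(-6 + 11\right)^{2} - 106 \left(-6 + 11\right)\right)} = - \frac{248123153}{1131854 \left(-166 + 5^{2} - 530\right)} = - \frac{248123153}{1131854 \left(-166 + 25 - 530\right)} = - \frac{248123153}{1131854 \left(-671\right)} = \left(- \frac{248123153}{1131854}\right) \left(- \frac{1}{671}\right) = \frac{248123153}{759474034}$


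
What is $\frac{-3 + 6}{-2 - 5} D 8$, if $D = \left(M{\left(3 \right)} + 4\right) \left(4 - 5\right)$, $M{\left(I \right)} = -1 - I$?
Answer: $0$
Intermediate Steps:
$D = 0$ ($D = \left(\left(-1 - 3\right) + 4\right) \left(4 - 5\right) = \left(\left(-1 - 3\right) + 4\right) \left(-1\right) = \left(-4 + 4\right) \left(-1\right) = 0 \left(-1\right) = 0$)
$\frac{-3 + 6}{-2 - 5} D 8 = \frac{-3 + 6}{-2 - 5} \cdot 0 \cdot 8 = \frac{3}{-7} \cdot 0 \cdot 8 = 3 \left(- \frac{1}{7}\right) 0 \cdot 8 = \left(- \frac{3}{7}\right) 0 \cdot 8 = 0 \cdot 8 = 0$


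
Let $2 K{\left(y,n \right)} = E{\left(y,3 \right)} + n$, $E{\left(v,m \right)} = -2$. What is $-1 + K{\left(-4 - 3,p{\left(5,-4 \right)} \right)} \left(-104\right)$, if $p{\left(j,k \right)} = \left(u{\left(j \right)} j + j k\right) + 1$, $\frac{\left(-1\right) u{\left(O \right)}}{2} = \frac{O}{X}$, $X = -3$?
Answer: $\frac{673}{3} \approx 224.33$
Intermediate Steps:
$u{\left(O \right)} = \frac{2 O}{3}$ ($u{\left(O \right)} = - 2 \frac{O}{-3} = - 2 O \left(- \frac{1}{3}\right) = - 2 \left(- \frac{O}{3}\right) = \frac{2 O}{3}$)
$p{\left(j,k \right)} = 1 + \frac{2 j^{2}}{3} + j k$ ($p{\left(j,k \right)} = \left(\frac{2 j}{3} j + j k\right) + 1 = \left(\frac{2 j^{2}}{3} + j k\right) + 1 = 1 + \frac{2 j^{2}}{3} + j k$)
$K{\left(y,n \right)} = -1 + \frac{n}{2}$ ($K{\left(y,n \right)} = \frac{-2 + n}{2} = -1 + \frac{n}{2}$)
$-1 + K{\left(-4 - 3,p{\left(5,-4 \right)} \right)} \left(-104\right) = -1 + \left(-1 + \frac{1 + \frac{2 \cdot 5^{2}}{3} + 5 \left(-4\right)}{2}\right) \left(-104\right) = -1 + \left(-1 + \frac{1 + \frac{2}{3} \cdot 25 - 20}{2}\right) \left(-104\right) = -1 + \left(-1 + \frac{1 + \frac{50}{3} - 20}{2}\right) \left(-104\right) = -1 + \left(-1 + \frac{1}{2} \left(- \frac{7}{3}\right)\right) \left(-104\right) = -1 + \left(-1 - \frac{7}{6}\right) \left(-104\right) = -1 - - \frac{676}{3} = -1 + \frac{676}{3} = \frac{673}{3}$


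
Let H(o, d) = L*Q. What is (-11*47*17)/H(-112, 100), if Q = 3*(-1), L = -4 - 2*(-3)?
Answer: 8789/6 ≈ 1464.8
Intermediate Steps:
L = 2 (L = -4 + 6 = 2)
Q = -3
H(o, d) = -6 (H(o, d) = 2*(-3) = -6)
(-11*47*17)/H(-112, 100) = (-11*47*17)/(-6) = -517*17*(-⅙) = -8789*(-⅙) = 8789/6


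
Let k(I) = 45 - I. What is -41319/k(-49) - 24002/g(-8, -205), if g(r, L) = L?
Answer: -6214207/19270 ≈ -322.48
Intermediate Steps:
-41319/k(-49) - 24002/g(-8, -205) = -41319/(45 - 1*(-49)) - 24002/(-205) = -41319/(45 + 49) - 24002*(-1/205) = -41319/94 + 24002/205 = -6214207/19270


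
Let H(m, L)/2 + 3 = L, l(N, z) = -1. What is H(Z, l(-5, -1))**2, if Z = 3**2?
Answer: 64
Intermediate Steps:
Z = 9
H(m, L) = -6 + 2*L
H(Z, l(-5, -1))**2 = (-6 + 2*(-1))**2 = (-6 - 2)**2 = (-8)**2 = 64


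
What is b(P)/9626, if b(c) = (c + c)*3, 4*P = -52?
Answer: -39/4813 ≈ -0.0081031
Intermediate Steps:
P = -13 (P = (1/4)*(-52) = -13)
b(c) = 6*c (b(c) = (2*c)*3 = 6*c)
b(P)/9626 = (6*(-13))/9626 = -78*1/9626 = -39/4813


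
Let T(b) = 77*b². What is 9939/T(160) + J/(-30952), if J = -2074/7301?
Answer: 40180517413/7954515430400 ≈ 0.0050513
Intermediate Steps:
J = -2074/7301 (J = -2074*1/7301 = -2074/7301 ≈ -0.28407)
9939/T(160) + J/(-30952) = 9939/((77*160²)) - 2074/7301/(-30952) = 9939/((77*25600)) - 2074/7301*(-1/30952) = 9939/1971200 + 1037/112990276 = 40180517413/7954515430400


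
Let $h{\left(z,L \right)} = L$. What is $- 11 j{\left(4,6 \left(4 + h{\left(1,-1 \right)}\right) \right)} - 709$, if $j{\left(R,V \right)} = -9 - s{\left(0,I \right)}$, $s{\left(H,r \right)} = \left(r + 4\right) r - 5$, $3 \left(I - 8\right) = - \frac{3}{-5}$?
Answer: $\frac{10886}{25} \approx 435.44$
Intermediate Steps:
$I = \frac{41}{5}$ ($I = 8 + \frac{\left(-3\right) \frac{1}{-5}}{3} = 8 + \frac{\left(-3\right) \left(- \frac{1}{5}\right)}{3} = 8 + \frac{1}{3} \cdot \frac{3}{5} = 8 + \frac{1}{5} = \frac{41}{5} \approx 8.2$)
$s{\left(H,r \right)} = -5 + r \left(4 + r\right)$ ($s{\left(H,r \right)} = \left(4 + r\right) r - 5 = r \left(4 + r\right) - 5 = -5 + r \left(4 + r\right)$)
$j{\left(R,V \right)} = - \frac{2601}{25}$ ($j{\left(R,V \right)} = -9 - \left(-5 + \left(\frac{41}{5}\right)^{2} + 4 \cdot \frac{41}{5}\right) = -9 - \left(-5 + \frac{1681}{25} + \frac{164}{5}\right) = -9 - \frac{2376}{25} = - \frac{2601}{25}$)
$- 11 j{\left(4,6 \left(4 + h{\left(1,-1 \right)}\right) \right)} - 709 = \left(-11\right) \left(- \frac{2601}{25}\right) - 709 = \frac{28611}{25} - 709 = \frac{10886}{25}$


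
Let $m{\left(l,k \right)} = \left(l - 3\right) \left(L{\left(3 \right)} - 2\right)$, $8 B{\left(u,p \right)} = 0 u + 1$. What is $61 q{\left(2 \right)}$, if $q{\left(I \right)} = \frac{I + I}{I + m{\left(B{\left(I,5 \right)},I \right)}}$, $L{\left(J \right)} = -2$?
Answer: $\frac{488}{27} \approx 18.074$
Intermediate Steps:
$B{\left(u,p \right)} = \frac{1}{8}$ ($B{\left(u,p \right)} = \frac{0 u + 1}{8} = \frac{0 + 1}{8} = \frac{1}{8} \cdot 1 = \frac{1}{8}$)
$m{\left(l,k \right)} = 12 - 4 l$ ($m{\left(l,k \right)} = \left(l - 3\right) \left(-2 - 2\right) = \left(-3 + l\right) \left(-4\right) = 12 - 4 l$)
$q{\left(I \right)} = \frac{2 I}{\frac{23}{2} + I}$ ($q{\left(I \right)} = \frac{I + I}{I + \left(12 - \frac{1}{2}\right)} = \frac{2 I}{I + \left(12 - \frac{1}{2}\right)} = \frac{2 I}{I + \frac{23}{2}} = \frac{2 I}{\frac{23}{2} + I}$)
$61 q{\left(2 \right)} = 61 \cdot 4 \cdot 2 \frac{1}{23 + 2 \cdot 2} = 61 \cdot 4 \cdot 2 \frac{1}{23 + 4} = 61 \cdot 4 \cdot 2 \cdot \frac{1}{27} = 61 \cdot \frac{8}{27} = \frac{488}{27}$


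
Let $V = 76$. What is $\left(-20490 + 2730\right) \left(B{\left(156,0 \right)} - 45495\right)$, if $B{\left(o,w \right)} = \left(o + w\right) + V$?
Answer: $803870880$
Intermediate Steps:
$B{\left(o,w \right)} = 76 + o + w$ ($B{\left(o,w \right)} = \left(o + w\right) + 76 = 76 + o + w$)
$\left(-20490 + 2730\right) \left(B{\left(156,0 \right)} - 45495\right) = \left(-20490 + 2730\right) \left(\left(76 + 156 + 0\right) - 45495\right) = - 17760 \left(232 - 45495\right) = \left(-17760\right) \left(-45263\right) = 803870880$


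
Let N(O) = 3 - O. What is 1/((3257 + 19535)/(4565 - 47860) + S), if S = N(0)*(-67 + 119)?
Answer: 6185/961604 ≈ 0.0064320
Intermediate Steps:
S = 156 (S = (3 - 1*0)*(-67 + 119) = (3 + 0)*52 = 3*52 = 156)
1/((3257 + 19535)/(4565 - 47860) + S) = 1/((3257 + 19535)/(4565 - 47860) + 156) = 1/(22792/(-43295) + 156) = 1/(22792*(-1/43295) + 156) = 1/(-3256/6185 + 156) = 1/(961604/6185) = 6185/961604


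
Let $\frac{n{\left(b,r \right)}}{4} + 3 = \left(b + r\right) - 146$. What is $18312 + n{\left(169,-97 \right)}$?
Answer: $18004$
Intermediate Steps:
$n{\left(b,r \right)} = -596 + 4 b + 4 r$ ($n{\left(b,r \right)} = -12 + 4 \left(\left(b + r\right) - 146\right) = -12 + 4 \left(-146 + b + r\right) = -12 + \left(-584 + 4 b + 4 r\right) = -596 + 4 b + 4 r$)
$18312 + n{\left(169,-97 \right)} = 18312 + \left(-596 + 4 \cdot 169 + 4 \left(-97\right)\right) = 18312 - 308 = 18004$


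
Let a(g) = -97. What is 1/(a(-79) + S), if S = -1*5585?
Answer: -1/5682 ≈ -0.00017599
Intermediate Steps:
S = -5585
1/(a(-79) + S) = 1/(-97 - 5585) = 1/(-5682) = -1/5682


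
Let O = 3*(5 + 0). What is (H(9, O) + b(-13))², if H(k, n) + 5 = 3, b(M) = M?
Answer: 225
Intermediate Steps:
O = 15 (O = 3*5 = 15)
H(k, n) = -2 (H(k, n) = -5 + 3 = -2)
(H(9, O) + b(-13))² = (-2 - 13)² = (-15)² = 225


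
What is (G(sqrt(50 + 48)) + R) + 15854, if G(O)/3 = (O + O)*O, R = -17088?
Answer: -646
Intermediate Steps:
G(O) = 6*O**2 (G(O) = 3*((O + O)*O) = 3*((2*O)*O) = 3*(2*O**2) = 6*O**2)
(G(sqrt(50 + 48)) + R) + 15854 = (6*(sqrt(50 + 48))**2 - 17088) + 15854 = (6*(sqrt(98))**2 - 17088) + 15854 = (6*(7*sqrt(2))**2 - 17088) + 15854 = (6*98 - 17088) + 15854 = (588 - 17088) + 15854 = -16500 + 15854 = -646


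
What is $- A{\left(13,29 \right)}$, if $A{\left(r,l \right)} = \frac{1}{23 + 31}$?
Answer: $- \frac{1}{54} \approx -0.018519$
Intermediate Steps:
$A{\left(r,l \right)} = \frac{1}{54}$
$- A{\left(13,29 \right)} = \left(-1\right) \frac{1}{54} = - \frac{1}{54}$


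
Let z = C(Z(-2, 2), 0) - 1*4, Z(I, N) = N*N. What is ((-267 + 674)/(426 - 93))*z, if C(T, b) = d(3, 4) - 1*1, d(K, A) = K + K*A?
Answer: 110/9 ≈ 12.222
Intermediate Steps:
Z(I, N) = N**2
d(K, A) = K + A*K
C(T, b) = 14 (C(T, b) = 3*(1 + 4) - 1*1 = 3*5 - 1 = 15 - 1 = 14)
z = 10 (z = 14 - 1*4 = 14 - 4 = 10)
((-267 + 674)/(426 - 93))*z = ((-267 + 674)/(426 - 93))*10 = (407/333)*10 = (407*(1/333))*10 = (11/9)*10 = 110/9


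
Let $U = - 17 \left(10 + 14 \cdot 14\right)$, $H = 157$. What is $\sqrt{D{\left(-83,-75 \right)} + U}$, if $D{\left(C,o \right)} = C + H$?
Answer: $2 i \sqrt{857} \approx 58.549 i$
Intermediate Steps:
$D{\left(C,o \right)} = 157 + C$ ($D{\left(C,o \right)} = C + 157 = 157 + C$)
$U = -3502$ ($U = - 17 \left(10 + 196\right) = \left(-17\right) 206 = -3502$)
$\sqrt{D{\left(-83,-75 \right)} + U} = \sqrt{\left(157 - 83\right) - 3502} = \sqrt{74 - 3502} = \sqrt{-3428} = 2 i \sqrt{857}$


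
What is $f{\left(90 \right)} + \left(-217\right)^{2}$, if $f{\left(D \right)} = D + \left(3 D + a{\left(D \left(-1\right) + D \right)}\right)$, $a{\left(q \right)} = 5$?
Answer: $47454$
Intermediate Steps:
$f{\left(D \right)} = 5 + 4 D$ ($f{\left(D \right)} = D + \left(3 D + 5\right) = D + \left(5 + 3 D\right) = 5 + 4 D$)
$f{\left(90 \right)} + \left(-217\right)^{2} = \left(5 + 4 \cdot 90\right) + \left(-217\right)^{2} = \left(5 + 360\right) + 47089 = 365 + 47089 = 47454$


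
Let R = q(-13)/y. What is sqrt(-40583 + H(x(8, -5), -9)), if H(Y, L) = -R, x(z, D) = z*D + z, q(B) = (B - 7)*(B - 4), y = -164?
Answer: I*sqrt(68216538)/41 ≈ 201.45*I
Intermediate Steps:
q(B) = (-7 + B)*(-4 + B)
x(z, D) = z + D*z (x(z, D) = D*z + z = z + D*z)
R = -85/41 (R = (28 + (-13)**2 - 11*(-13))/(-164) = (28 + 169 + 143)*(-1/164) = 340*(-1/164) = -85/41 ≈ -2.0732)
H(Y, L) = 85/41 (H(Y, L) = -1*(-85/41) = 85/41)
sqrt(-40583 + H(x(8, -5), -9)) = sqrt(-40583 + 85/41) = sqrt(-1663818/41) = I*sqrt(68216538)/41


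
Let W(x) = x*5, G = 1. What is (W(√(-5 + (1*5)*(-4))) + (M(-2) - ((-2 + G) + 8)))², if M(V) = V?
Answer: (9 - 25*I)² ≈ -544.0 - 450.0*I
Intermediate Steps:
W(x) = 5*x
(W(√(-5 + (1*5)*(-4))) + (M(-2) - ((-2 + G) + 8)))² = (5*√(-5 + (1*5)*(-4)) + (-2 - ((-2 + 1) + 8)))² = (5*√(-5 + 5*(-4)) + (-2 - (-1 + 8)))² = (5*√(-5 - 20) + (-2 - 1*7))² = (5*√(-25) + (-2 - 7))² = (5*(5*I) - 9)² = (25*I - 9)² = (-9 + 25*I)²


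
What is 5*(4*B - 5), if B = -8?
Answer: -185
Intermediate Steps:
5*(4*B - 5) = 5*(4*(-8) - 5) = 5*(-32 - 5) = 5*(-37) = -185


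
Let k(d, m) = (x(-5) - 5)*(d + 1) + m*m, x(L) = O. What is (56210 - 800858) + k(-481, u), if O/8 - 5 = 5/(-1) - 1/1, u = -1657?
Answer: 2007241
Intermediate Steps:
O = -8 (O = 40 + 8*(5/(-1) - 1/1) = 40 + 8*(5*(-1) - 1*1) = 40 + 8*(-5 - 1) = 40 + 8*(-6) = 40 - 48 = -8)
x(L) = -8
k(d, m) = -13 + m² - 13*d (k(d, m) = (-8 - 5)*(d + 1) + m*m = -13*(1 + d) + m² = (-13 - 13*d) + m² = -13 + m² - 13*d)
(56210 - 800858) + k(-481, u) = (56210 - 800858) + (-13 + (-1657)² - 13*(-481)) = -744648 + (-13 + 2745649 + 6253) = -744648 + 2751889 = 2007241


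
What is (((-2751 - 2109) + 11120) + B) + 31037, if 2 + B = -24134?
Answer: 13161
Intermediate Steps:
B = -24136 (B = -2 - 24134 = -24136)
(((-2751 - 2109) + 11120) + B) + 31037 = (((-2751 - 2109) + 11120) - 24136) + 31037 = ((-4860 + 11120) - 24136) + 31037 = (6260 - 24136) + 31037 = -17876 + 31037 = 13161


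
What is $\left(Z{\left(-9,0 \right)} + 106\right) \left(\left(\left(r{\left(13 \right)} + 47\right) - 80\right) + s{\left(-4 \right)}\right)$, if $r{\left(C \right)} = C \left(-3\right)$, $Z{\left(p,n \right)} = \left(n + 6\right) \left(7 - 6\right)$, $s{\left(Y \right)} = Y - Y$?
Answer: $-8064$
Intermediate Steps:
$s{\left(Y \right)} = 0$
$Z{\left(p,n \right)} = 6 + n$ ($Z{\left(p,n \right)} = \left(6 + n\right) 1 = 6 + n$)
$r{\left(C \right)} = - 3 C$
$\left(Z{\left(-9,0 \right)} + 106\right) \left(\left(\left(r{\left(13 \right)} + 47\right) - 80\right) + s{\left(-4 \right)}\right) = \left(\left(6 + 0\right) + 106\right) \left(\left(\left(\left(-3\right) 13 + 47\right) - 80\right) + 0\right) = \left(6 + 106\right) \left(\left(\left(-39 + 47\right) - 80\right) + 0\right) = 112 \left(\left(8 - 80\right) + 0\right) = 112 \left(-72 + 0\right) = 112 \left(-72\right) = -8064$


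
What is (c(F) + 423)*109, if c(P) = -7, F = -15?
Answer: 45344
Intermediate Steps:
(c(F) + 423)*109 = (-7 + 423)*109 = 416*109 = 45344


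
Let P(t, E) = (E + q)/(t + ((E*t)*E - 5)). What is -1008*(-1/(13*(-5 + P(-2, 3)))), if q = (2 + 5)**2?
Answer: -8400/767 ≈ -10.952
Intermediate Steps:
q = 49 (q = 7**2 = 49)
P(t, E) = (49 + E)/(-5 + t + t*E**2) (P(t, E) = (E + 49)/(t + ((E*t)*E - 5)) = (49 + E)/(t + (t*E**2 - 5)) = (49 + E)/(t + (-5 + t*E**2)) = (49 + E)/(-5 + t + t*E**2))
-1008*(-1/(13*(-5 + P(-2, 3)))) = -1008*(-1/(13*(-5 + (49 + 3)/(-5 - 2 - 2*3**2)))) = -1008*(-1/(13*(-5 + 52/(-5 - 2 - 2*9)))) = -1008*(-1/(13*(-5 + 52/(-5 - 2 - 18)))) = -1008*(-1/(13*(-5 + 52/(-25)))) = -1008*(-1/(13*(-5 - 1/25*52))) = -1008*(-1/(13*(-5 - 52/25))) = -1008/((-13*(-177/25))) = -1008/2301/25 = -1008*25/2301 = -8400/767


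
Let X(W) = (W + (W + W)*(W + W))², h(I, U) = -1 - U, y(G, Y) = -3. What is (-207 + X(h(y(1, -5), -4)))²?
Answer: 1726596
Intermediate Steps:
X(W) = (W + 4*W²)² (X(W) = (W + (2*W)*(2*W))² = (W + 4*W²)²)
(-207 + X(h(y(1, -5), -4)))² = (-207 + (-1 - 1*(-4))²*(1 + 4*(-1 - 1*(-4)))²)² = (-207 + (-1 + 4)²*(1 + 4*(-1 + 4))²)² = (-207 + 3²*(1 + 4*3)²)² = (-207 + 9*(1 + 12)²)² = (-207 + 9*13²)² = (-207 + 9*169)² = (-207 + 1521)² = 1314² = 1726596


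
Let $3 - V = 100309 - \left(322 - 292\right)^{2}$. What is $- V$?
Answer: $99406$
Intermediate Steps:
$V = -99406$ ($V = 3 - \left(100309 - \left(322 - 292\right)^{2}\right) = 3 - \left(100309 - 30^{2}\right) = 3 - \left(100309 - 900\right) = 3 - 99409 = -99406$)
$- V = \left(-1\right) \left(-99406\right) = 99406$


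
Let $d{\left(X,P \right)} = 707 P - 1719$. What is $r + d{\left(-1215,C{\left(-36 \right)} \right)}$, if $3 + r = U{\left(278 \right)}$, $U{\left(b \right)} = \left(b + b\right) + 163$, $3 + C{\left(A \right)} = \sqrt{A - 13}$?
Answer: $-3124 + 4949 i \approx -3124.0 + 4949.0 i$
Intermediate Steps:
$C{\left(A \right)} = -3 + \sqrt{-13 + A}$ ($C{\left(A \right)} = -3 + \sqrt{A - 13} = -3 + \sqrt{-13 + A}$)
$U{\left(b \right)} = 163 + 2 b$ ($U{\left(b \right)} = 2 b + 163 = 163 + 2 b$)
$r = 716$ ($r = -3 + \left(163 + 2 \cdot 278\right) = -3 + \left(163 + 556\right) = -3 + 719 = 716$)
$d{\left(X,P \right)} = -1719 + 707 P$
$r + d{\left(-1215,C{\left(-36 \right)} \right)} = 716 - \left(1719 - 707 \left(-3 + \sqrt{-13 - 36}\right)\right) = 716 - \left(1719 - 707 \left(-3 + \sqrt{-49}\right)\right) = 716 - \left(1719 - 707 \left(-3 + 7 i\right)\right) = 716 - \left(3840 - 4949 i\right) = -3124 + 4949 i$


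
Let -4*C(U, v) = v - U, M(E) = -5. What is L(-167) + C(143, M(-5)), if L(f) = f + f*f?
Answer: 27759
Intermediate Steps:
C(U, v) = -v/4 + U/4 (C(U, v) = -(v - U)/4 = -v/4 + U/4)
L(f) = f + f**2
L(-167) + C(143, M(-5)) = -167*(1 - 167) + (-1/4*(-5) + (1/4)*143) = -167*(-166) + (5/4 + 143/4) = 27722 + 37 = 27759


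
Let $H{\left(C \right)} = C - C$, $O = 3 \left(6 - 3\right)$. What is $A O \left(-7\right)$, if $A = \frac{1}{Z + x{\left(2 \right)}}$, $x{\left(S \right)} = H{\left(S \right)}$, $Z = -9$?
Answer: $7$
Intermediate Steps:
$O = 9$ ($O = 3 \cdot 3 = 9$)
$H{\left(C \right)} = 0$
$x{\left(S \right)} = 0$
$A = - \frac{1}{9}$ ($A = \frac{1}{-9 + 0} = \frac{1}{-9} = - \frac{1}{9} \approx -0.11111$)
$A O \left(-7\right) = \left(- \frac{1}{9}\right) 9 \left(-7\right) = \left(-1\right) \left(-7\right) = 7$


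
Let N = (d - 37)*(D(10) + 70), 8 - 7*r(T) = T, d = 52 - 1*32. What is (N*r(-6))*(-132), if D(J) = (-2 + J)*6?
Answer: 529584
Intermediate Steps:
d = 20 (d = 52 - 32 = 20)
D(J) = -12 + 6*J
r(T) = 8/7 - T/7
N = -2006 (N = (20 - 37)*((-12 + 6*10) + 70) = -17*((-12 + 60) + 70) = -17*(48 + 70) = -17*118 = -2006)
(N*r(-6))*(-132) = -2006*(8/7 - 1/7*(-6))*(-132) = -2006*(8/7 + 6/7)*(-132) = -2006*2*(-132) = -4012*(-132) = 529584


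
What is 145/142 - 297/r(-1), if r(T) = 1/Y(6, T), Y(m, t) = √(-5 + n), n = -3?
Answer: 145/142 - 594*I*√2 ≈ 1.0211 - 840.04*I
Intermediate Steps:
Y(m, t) = 2*I*√2 (Y(m, t) = √(-5 - 3) = √(-8) = 2*I*√2)
r(T) = -I*√2/4 (r(T) = 1/(2*I*√2) = -I*√2/4)
145/142 - 297/r(-1) = 145/142 - 297*2*I*√2 = 145*(1/142) - 594*I*√2 = 145/142 - 594*I*√2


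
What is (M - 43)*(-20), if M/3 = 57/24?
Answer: 1435/2 ≈ 717.50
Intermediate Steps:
M = 57/8 (M = 3*(57/24) = 3*(57*(1/24)) = 3*(19/8) = 57/8 ≈ 7.1250)
(M - 43)*(-20) = (57/8 - 43)*(-20) = -287/8*(-20) = 1435/2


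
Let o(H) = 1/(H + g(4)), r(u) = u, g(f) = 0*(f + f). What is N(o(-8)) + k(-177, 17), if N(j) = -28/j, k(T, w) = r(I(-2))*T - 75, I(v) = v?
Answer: 503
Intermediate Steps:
g(f) = 0 (g(f) = 0*(2*f) = 0)
o(H) = 1/H (o(H) = 1/(H + 0) = 1/H)
k(T, w) = -75 - 2*T (k(T, w) = -2*T - 75 = -75 - 2*T)
N(o(-8)) + k(-177, 17) = -28/(1/(-8)) + (-75 - 2*(-177)) = -28/(-1/8) + (-75 + 354) = -28*(-8) + 279 = 224 + 279 = 503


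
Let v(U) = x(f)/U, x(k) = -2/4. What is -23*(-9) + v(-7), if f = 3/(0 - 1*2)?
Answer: 2899/14 ≈ 207.07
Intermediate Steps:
f = -3/2 (f = 3/(0 - 2) = 3/(-2) = 3*(-½) = -3/2 ≈ -1.5000)
x(k) = -½ (x(k) = -2*¼ = -½)
v(U) = -1/(2*U)
-23*(-9) + v(-7) = -23*(-9) - ½/(-7) = 207 - ½*(-⅐) = 207 + 1/14 = 2899/14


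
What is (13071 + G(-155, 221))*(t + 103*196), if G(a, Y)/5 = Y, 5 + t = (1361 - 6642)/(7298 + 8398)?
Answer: 280673359082/981 ≈ 2.8611e+8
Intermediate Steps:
t = -83761/15696 (t = -5 + (1361 - 6642)/(7298 + 8398) = -5 - 5281/15696 = -83761/15696 ≈ -5.3365)
G(a, Y) = 5*Y
(13071 + G(-155, 221))*(t + 103*196) = (13071 + 5*221)*(-83761/15696 + 103*196) = (13071 + 1105)*(-83761/15696 + 20188) = 14176*(316787087/15696) = 280673359082/981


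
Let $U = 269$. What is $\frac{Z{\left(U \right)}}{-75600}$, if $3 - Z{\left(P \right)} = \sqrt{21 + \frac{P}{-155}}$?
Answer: $- \frac{1}{25200} + \frac{\sqrt{462830}}{11718000} \approx 1.8375 \cdot 10^{-5}$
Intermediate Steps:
$Z{\left(P \right)} = 3 - \sqrt{21 - \frac{P}{155}}$ ($Z{\left(P \right)} = 3 - \sqrt{21 + \frac{P}{-155}} = 3 - \sqrt{21 + P \left(- \frac{1}{155}\right)} = 3 - \sqrt{21 - \frac{P}{155}}$)
$\frac{Z{\left(U \right)}}{-75600} = \frac{3 - \frac{\sqrt{504525 - 41695}}{155}}{-75600} = \left(3 - \frac{\sqrt{504525 - 41695}}{155}\right) \left(- \frac{1}{75600}\right) = \left(3 - \frac{\sqrt{462830}}{155}\right) \left(- \frac{1}{75600}\right) = - \frac{1}{25200} + \frac{\sqrt{462830}}{11718000}$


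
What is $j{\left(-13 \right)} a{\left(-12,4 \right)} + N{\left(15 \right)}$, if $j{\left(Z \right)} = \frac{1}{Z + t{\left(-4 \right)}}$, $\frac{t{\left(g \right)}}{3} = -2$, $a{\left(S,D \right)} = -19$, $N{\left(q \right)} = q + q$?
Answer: $31$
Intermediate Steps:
$N{\left(q \right)} = 2 q$
$t{\left(g \right)} = -6$ ($t{\left(g \right)} = 3 \left(-2\right) = -6$)
$j{\left(Z \right)} = \frac{1}{-6 + Z}$ ($j{\left(Z \right)} = \frac{1}{Z - 6} = \frac{1}{-6 + Z}$)
$j{\left(-13 \right)} a{\left(-12,4 \right)} + N{\left(15 \right)} = \frac{1}{-6 - 13} \left(-19\right) + 2 \cdot 15 = \frac{1}{-19} \left(-19\right) + 30 = \left(- \frac{1}{19}\right) \left(-19\right) + 30 = 1 + 30 = 31$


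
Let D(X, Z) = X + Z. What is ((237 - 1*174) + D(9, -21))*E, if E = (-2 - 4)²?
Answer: 1836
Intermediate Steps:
E = 36 (E = (-6)² = 36)
((237 - 1*174) + D(9, -21))*E = ((237 - 1*174) + (9 - 21))*36 = ((237 - 174) - 12)*36 = (63 - 12)*36 = 51*36 = 1836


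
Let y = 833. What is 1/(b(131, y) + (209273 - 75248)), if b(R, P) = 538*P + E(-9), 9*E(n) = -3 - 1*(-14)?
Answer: 9/5239622 ≈ 1.7177e-6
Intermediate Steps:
E(n) = 11/9 (E(n) = (-3 - 1*(-14))/9 = (-3 + 14)/9 = (⅑)*11 = 11/9)
b(R, P) = 11/9 + 538*P (b(R, P) = 538*P + 11/9 = 11/9 + 538*P)
1/(b(131, y) + (209273 - 75248)) = 1/((11/9 + 538*833) + (209273 - 75248)) = 1/((11/9 + 448154) + 134025) = 1/(4033397/9 + 134025) = 1/(5239622/9) = 9/5239622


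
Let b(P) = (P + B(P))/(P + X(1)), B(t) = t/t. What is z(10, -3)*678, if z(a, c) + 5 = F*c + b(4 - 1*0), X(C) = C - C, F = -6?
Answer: 19323/2 ≈ 9661.5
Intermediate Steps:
X(C) = 0
B(t) = 1
b(P) = (1 + P)/P (b(P) = (P + 1)/(P + 0) = (1 + P)/P)
z(a, c) = -15/4 - 6*c (z(a, c) = -5 + (-6*c + (1 + (4 - 1*0))/(4 - 1*0)) = -5 + (-6*c + (1 + (4 + 0))/(4 + 0)) = -5 + (-6*c + (1 + 4)/4) = -5 + (-6*c + (¼)*5) = -5 + (-6*c + 5/4) = -5 + (5/4 - 6*c) = -15/4 - 6*c)
z(10, -3)*678 = (-15/4 - 6*(-3))*678 = (-15/4 + 18)*678 = (57/4)*678 = 19323/2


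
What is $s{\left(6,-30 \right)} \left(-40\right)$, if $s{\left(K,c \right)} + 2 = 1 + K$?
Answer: $-200$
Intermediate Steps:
$s{\left(K,c \right)} = -1 + K$ ($s{\left(K,c \right)} = -2 + \left(1 + K\right) = -1 + K$)
$s{\left(6,-30 \right)} \left(-40\right) = \left(-1 + 6\right) \left(-40\right) = 5 \left(-40\right) = -200$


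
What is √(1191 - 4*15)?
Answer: √1131 ≈ 33.630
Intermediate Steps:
√(1191 - 4*15) = √(1191 - 60) = √1131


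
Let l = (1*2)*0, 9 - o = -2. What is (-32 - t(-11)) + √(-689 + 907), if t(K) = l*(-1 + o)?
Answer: -32 + √218 ≈ -17.235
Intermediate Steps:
o = 11 (o = 9 - 1*(-2) = 9 + 2 = 11)
l = 0 (l = 2*0 = 0)
t(K) = 0 (t(K) = 0*(-1 + 11) = 0*10 = 0)
(-32 - t(-11)) + √(-689 + 907) = (-32 - 1*0) + √(-689 + 907) = (-32 + 0) + √218 = -32 + √218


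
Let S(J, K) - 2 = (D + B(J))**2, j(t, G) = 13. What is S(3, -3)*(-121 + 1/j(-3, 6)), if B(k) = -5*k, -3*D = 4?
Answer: -1267556/39 ≈ -32501.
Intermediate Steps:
D = -4/3 (D = -1/3*4 = -4/3 ≈ -1.3333)
S(J, K) = 2 + (-4/3 - 5*J)**2
S(3, -3)*(-121 + 1/j(-3, 6)) = (2 + (4 + 15*3)**2/9)*(-121 + 1/13) = (2 + (4 + 45)**2/9)*(-121 + 1/13) = (2 + (1/9)*49**2)*(-1572/13) = (2 + (1/9)*2401)*(-1572/13) = (2 + 2401/9)*(-1572/13) = (2419/9)*(-1572/13) = -1267556/39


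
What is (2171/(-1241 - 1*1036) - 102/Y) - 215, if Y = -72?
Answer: -1954001/9108 ≈ -214.54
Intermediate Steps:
(2171/(-1241 - 1*1036) - 102/Y) - 215 = (2171/(-1241 - 1*1036) - 102/(-72)) - 215 = (2171/(-1241 - 1036) - 102*(-1/72)) - 215 = (2171/(-2277) + 17/12) - 215 = (2171*(-1/2277) + 17/12) - 215 = (-2171/2277 + 17/12) - 215 = 4219/9108 - 215 = -1954001/9108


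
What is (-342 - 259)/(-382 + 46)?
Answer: 601/336 ≈ 1.7887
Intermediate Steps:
(-342 - 259)/(-382 + 46) = -601/(-336) = -601*(-1/336) = 601/336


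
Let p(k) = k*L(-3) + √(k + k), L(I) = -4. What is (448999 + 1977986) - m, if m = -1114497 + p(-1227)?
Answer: 3536574 - I*√2454 ≈ 3.5366e+6 - 49.538*I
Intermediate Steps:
p(k) = -4*k + √2*√k (p(k) = k*(-4) + √(k + k) = -4*k + √(2*k) = -4*k + √2*√k)
m = -1109589 + I*√2454 (m = -1114497 + (-4*(-1227) + √2*√(-1227)) = -1114497 + (4908 + √2*(I*√1227)) = -1114497 + (4908 + I*√2454) = -1109589 + I*√2454 ≈ -1.1096e+6 + 49.538*I)
(448999 + 1977986) - m = (448999 + 1977986) - (-1109589 + I*√2454) = 2426985 + (1109589 - I*√2454) = 3536574 - I*√2454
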